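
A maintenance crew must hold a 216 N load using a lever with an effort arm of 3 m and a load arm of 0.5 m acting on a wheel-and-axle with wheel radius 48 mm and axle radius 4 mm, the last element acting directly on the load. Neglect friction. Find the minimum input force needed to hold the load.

Lever MA = effort arm / load arm = 3/0.5 = 6.
Wheel-and-axle MA = R/r = 48/4 = 12.
Combined ideal MA = 6 × 12 = 72.
Effort = load / MA = 216 / 72 = 3 N.

3 N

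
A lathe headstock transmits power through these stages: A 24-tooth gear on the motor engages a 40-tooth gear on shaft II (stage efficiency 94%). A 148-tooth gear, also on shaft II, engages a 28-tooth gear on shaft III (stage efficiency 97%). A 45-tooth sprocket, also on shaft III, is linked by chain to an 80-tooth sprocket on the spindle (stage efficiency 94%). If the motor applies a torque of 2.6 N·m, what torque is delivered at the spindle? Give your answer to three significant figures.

gear mesh 40/24 = 1.6667 → τ = 2.6·1.6667·0.94 = 4.0733 N·m
gear mesh 28/148 = 0.18919 → τ = 4.0733·0.18919·0.97 = 0.74751 N·m
chain 80/45 = 1.7778 → τ = 0.74751·1.7778·0.94 = 1.2492 N·m

1.25 N·m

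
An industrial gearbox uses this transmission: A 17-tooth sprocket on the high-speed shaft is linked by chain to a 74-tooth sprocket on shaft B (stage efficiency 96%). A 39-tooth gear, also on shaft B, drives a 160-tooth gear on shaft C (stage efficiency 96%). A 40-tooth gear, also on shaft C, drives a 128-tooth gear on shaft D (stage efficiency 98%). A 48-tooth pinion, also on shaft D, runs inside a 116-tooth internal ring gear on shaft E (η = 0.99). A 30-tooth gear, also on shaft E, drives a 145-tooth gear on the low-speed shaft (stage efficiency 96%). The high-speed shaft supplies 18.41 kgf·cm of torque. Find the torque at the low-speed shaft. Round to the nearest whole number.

After the chain (74/17): 18.41 × 4.3529 × 0.96 = 76.932 kgf·cm
After the gear mesh (160/39): 76.932 × 4.1026 × 0.96 = 302.99 kgf·cm
After the gear mesh (128/40): 302.99 × 3.2 × 0.98 = 950.19 kgf·cm
After the internal gear (116/48): 950.19 × 2.4167 × 0.99 = 2273.3 kgf·cm
After the gear mesh (145/30): 2273.3 × 4.8333 × 0.96 = 10548 kgf·cm

10548 kgf·cm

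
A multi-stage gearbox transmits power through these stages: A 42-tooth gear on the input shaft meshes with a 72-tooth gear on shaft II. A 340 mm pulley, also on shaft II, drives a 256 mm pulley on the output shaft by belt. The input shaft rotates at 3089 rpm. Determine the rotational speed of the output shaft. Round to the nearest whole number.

2393 rpm

the input shaft → shaft II (gear mesh, 72/42): 3089 ÷ 1.7143 = 1801.9 rpm
shaft II → the output shaft (belt, 256/340): 1801.9 ÷ 0.75294 = 2393.2 rpm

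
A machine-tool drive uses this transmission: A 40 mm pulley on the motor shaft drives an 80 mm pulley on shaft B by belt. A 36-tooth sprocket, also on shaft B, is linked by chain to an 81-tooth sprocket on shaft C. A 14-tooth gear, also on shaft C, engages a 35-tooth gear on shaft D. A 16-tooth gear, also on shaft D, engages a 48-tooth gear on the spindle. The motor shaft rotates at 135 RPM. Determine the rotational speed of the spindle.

4 RPM

Belt: ratio = 80/40 = 2, so shaft B turns at 135 / 2 = 67.5 RPM.
Chain: ratio = 81/36 = 2.25, so shaft C turns at 67.5 / 2.25 = 30 RPM.
Gear mesh: ratio = 35/14 = 2.5, so shaft D turns at 30 / 2.5 = 12 RPM.
Gear mesh: ratio = 48/16 = 3, so the spindle turns at 12 / 3 = 4 RPM.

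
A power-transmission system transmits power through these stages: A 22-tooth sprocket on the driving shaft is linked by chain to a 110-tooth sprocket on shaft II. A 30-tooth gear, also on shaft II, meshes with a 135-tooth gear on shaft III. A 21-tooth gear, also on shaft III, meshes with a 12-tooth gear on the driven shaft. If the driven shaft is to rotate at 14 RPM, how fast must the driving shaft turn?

180 RPM

Overall ratio R = 5 × 4.5 × 0.57143 = 12.857.
Required input speed = output speed × R = 14 × 12.857 = 180 RPM.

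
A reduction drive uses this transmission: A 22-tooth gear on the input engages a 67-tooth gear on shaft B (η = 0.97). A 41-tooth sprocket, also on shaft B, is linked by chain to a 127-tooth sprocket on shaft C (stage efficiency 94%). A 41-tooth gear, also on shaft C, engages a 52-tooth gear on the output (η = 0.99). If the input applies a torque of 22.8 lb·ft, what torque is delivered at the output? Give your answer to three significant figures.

Gear mesh: ratio = 67/22 = 3.0455; torque at shaft B = 22.8 × 3.0455 × 0.97 = 67.353 lb·ft.
Chain: ratio = 127/41 = 3.0976; torque at shaft C = 67.353 × 3.0976 × 0.94 = 196.11 lb·ft.
Gear mesh: ratio = 52/41 = 1.2683; torque at the output = 196.11 × 1.2683 × 0.99 = 246.24 lb·ft.

246 lb·ft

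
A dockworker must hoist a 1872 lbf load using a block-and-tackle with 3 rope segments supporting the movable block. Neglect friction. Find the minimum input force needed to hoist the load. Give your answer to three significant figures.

624 lbf

Block-and-tackle MA = number of supporting rope parts = 3.
Effort = load / MA = 1872 / 3 = 624 lbf.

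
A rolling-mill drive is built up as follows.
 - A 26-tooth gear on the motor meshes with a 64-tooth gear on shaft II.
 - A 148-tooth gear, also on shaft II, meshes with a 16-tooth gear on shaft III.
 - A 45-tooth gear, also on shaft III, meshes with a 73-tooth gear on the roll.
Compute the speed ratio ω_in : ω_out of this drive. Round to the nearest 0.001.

0.432

Each stage contributes driven/driver: gear mesh 64/26 = 2.4615, gear mesh 16/148 = 0.10811, gear mesh 73/45 = 1.6222.
Overall: 2.4615 × 0.10811 × 1.6222 = 0.43169.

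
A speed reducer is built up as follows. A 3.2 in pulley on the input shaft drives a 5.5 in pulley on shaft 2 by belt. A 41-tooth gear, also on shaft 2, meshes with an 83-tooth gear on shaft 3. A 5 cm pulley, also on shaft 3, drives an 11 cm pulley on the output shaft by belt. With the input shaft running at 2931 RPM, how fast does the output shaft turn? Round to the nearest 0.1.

382.9 RPM

belt 5.5/3.2 = 1.7188 → 2931/1.7188 = 1705.3 RPM
gear mesh 83/41 = 2.0244 → 1705.3/2.0244 = 842.38 RPM
belt 11/5 = 2.2 → 842.38/2.2 = 382.9 RPM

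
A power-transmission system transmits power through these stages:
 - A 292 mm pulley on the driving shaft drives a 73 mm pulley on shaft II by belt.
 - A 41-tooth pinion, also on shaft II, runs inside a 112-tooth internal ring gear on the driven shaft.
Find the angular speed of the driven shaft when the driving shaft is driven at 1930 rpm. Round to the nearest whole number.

the driving shaft → shaft II (belt, 73/292): 1930 ÷ 0.25 = 7720 rpm
shaft II → the driven shaft (internal gear, 112/41): 7720 ÷ 2.7317 = 2826.1 rpm

2826 rpm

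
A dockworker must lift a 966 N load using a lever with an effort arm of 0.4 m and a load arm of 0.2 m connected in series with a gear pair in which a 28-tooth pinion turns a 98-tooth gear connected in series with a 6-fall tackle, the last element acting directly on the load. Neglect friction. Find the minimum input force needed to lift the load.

23 N

Lever MA = effort arm / load arm = 0.4/0.2 = 2.
Gear pair MA = 98/28 = 3.5.
Block-and-tackle MA = number of supporting rope parts = 6.
Combined ideal MA = 2 × 3.5 × 6 = 42.
Effort = load / MA = 966 / 42 = 23 N.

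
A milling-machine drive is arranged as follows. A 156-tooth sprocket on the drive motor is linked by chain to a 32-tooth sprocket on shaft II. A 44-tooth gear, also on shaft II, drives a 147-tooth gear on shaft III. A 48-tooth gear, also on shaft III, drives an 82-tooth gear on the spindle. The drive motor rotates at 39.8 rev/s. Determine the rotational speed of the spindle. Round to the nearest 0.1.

34.0 rev/s

Chain: ratio = 32/156 = 0.20513, so shaft II turns at 39.8 / 0.20513 = 194.03 rev/s.
Gear mesh: ratio = 147/44 = 3.3409, so shaft III turns at 194.03 / 3.3409 = 58.076 rev/s.
Gear mesh: ratio = 82/48 = 1.7083, so the spindle turns at 58.076 / 1.7083 = 33.995 rev/s.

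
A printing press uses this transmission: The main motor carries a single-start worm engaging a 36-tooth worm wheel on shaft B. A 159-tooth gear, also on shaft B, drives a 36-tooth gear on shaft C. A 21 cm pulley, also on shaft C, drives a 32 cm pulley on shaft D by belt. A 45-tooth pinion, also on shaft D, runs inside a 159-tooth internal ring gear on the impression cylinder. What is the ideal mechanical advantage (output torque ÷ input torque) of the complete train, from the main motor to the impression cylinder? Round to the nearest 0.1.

Each stage contributes driven/driver: worm 36/1 = 36, gear mesh 36/159 = 0.22642, belt 32/21 = 1.5238, internal gear 159/45 = 3.5333.
Overall: 36 × 0.22642 × 1.5238 × 3.5333 = 43.886.

43.9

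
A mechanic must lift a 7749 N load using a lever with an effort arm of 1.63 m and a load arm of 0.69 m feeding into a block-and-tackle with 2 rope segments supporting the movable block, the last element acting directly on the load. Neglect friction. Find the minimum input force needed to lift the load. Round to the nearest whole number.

1640 N

Lever MA = effort arm / load arm = 1.63/0.69 = 2.3623.
Block-and-tackle MA = number of supporting rope parts = 2.
Combined ideal MA = 2.3623 × 2 = 4.7246.
Effort = load / MA = 7749 / 4.7246 = 1640.1 N.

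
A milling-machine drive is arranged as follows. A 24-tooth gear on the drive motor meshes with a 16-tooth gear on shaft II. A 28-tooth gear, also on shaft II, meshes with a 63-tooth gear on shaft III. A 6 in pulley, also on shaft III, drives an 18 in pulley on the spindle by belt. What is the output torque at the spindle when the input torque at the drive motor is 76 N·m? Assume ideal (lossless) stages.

gear mesh 16/24 = 0.66667 → τ = 76·0.66667 = 50.667 N·m
gear mesh 63/28 = 2.25 → τ = 50.667·2.25 = 114 N·m
belt 18/6 = 3 → τ = 114·3 = 342 N·m

342 N·m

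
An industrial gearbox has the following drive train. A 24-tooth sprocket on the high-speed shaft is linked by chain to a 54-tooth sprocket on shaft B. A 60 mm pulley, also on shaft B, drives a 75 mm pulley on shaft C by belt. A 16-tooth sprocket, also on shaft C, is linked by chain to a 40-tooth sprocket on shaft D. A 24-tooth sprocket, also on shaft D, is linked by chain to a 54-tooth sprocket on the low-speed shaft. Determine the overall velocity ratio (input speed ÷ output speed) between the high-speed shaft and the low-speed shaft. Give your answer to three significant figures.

Each stage contributes driven/driver: chain 54/24 = 2.25, belt 75/60 = 1.25, chain 40/16 = 2.5, chain 54/24 = 2.25.
Overall: 2.25 × 1.25 × 2.5 × 2.25 = 15.82.

15.8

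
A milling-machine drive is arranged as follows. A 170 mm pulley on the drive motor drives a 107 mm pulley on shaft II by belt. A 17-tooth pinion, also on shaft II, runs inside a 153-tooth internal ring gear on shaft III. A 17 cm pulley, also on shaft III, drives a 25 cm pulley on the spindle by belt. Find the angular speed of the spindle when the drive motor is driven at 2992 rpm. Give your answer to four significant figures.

Belt: ratio = 107/170 = 0.62941, so shaft II turns at 2992 / 0.62941 = 4753.6 rpm.
Internal gear: ratio = 153/17 = 9, so shaft III turns at 4753.6 / 9 = 528.18 rpm.
Belt: ratio = 25/17 = 1.4706, so the spindle turns at 528.18 / 1.4706 = 359.16 rpm.

359.2 rpm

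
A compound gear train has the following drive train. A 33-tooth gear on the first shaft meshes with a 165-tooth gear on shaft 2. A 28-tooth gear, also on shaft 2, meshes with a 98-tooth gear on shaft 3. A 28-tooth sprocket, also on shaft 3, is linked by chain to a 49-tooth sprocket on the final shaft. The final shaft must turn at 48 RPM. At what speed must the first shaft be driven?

Overall ratio R = 5 × 3.5 × 1.75 = 30.625.
Required input speed = output speed × R = 48 × 30.625 = 1470 RPM.

1470 RPM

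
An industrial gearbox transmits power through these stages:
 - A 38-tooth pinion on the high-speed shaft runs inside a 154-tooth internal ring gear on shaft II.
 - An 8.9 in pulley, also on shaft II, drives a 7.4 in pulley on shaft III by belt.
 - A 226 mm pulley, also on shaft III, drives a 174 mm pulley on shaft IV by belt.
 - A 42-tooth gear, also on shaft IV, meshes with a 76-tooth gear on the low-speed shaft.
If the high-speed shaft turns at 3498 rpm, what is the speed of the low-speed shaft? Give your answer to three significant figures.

internal gear 154/38 = 4.0526 → 3498/4.0526 = 863.14 rpm
belt 7.4/8.9 = 0.83146 → 863.14/0.83146 = 1038.1 rpm
belt 174/226 = 0.76991 → 1038.1/0.76991 = 1348.3 rpm
gear mesh 76/42 = 1.8095 → 1348.3/1.8095 = 745.14 rpm

745 rpm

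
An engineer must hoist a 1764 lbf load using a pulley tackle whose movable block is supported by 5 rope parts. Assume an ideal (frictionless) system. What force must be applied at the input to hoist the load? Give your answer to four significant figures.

352.8 lbf

Block-and-tackle MA = number of supporting rope parts = 5.
Effort = load / MA = 1764 / 5 = 352.8 lbf.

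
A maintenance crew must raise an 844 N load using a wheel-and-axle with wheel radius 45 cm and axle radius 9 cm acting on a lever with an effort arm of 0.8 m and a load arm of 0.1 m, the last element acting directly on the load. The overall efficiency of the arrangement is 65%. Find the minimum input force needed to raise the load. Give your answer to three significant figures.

32.5 N

Wheel-and-axle MA = R/r = 45/9 = 5.
Lever MA = effort arm / load arm = 0.8/0.1 = 8.
Combined ideal MA = 5 × 8 = 40.
Actual MA = 40 × 0.65 = 26.
Effort = load / actual MA = 844 / 26 = 32.462 N.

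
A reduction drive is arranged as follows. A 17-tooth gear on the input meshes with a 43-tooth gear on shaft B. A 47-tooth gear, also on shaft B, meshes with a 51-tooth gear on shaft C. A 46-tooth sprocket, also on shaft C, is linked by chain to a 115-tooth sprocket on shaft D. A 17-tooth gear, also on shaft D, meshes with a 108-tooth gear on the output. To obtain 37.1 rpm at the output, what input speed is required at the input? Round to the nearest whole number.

Overall ratio R = 2.5294 × 1.0851 × 2.5 × 6.3529 = 43.592.
Required input speed = output speed × R = 37.1 × 43.592 = 1617.3 rpm.

1617 rpm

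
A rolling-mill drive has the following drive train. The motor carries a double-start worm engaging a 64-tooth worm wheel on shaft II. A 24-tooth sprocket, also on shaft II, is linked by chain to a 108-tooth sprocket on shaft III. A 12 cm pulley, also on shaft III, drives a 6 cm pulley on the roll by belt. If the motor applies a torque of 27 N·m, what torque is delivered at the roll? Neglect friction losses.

1944 N·m

worm 64/2 = 32 → τ = 27·32 = 864 N·m
chain 108/24 = 4.5 → τ = 864·4.5 = 3888 N·m
belt 6/12 = 0.5 → τ = 3888·0.5 = 1944 N·m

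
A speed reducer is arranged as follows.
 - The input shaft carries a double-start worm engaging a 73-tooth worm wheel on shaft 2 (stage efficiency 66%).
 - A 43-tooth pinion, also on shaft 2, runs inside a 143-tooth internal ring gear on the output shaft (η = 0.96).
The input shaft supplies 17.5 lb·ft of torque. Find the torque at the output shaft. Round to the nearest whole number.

1346 lb·ft

Worm: ratio = 73/2 = 36.5; torque at shaft 2 = 17.5 × 36.5 × 0.66 = 421.58 lb·ft.
Internal gear: ratio = 143/43 = 3.3256; torque at the output shaft = 421.58 × 3.3256 × 0.96 = 1345.9 lb·ft.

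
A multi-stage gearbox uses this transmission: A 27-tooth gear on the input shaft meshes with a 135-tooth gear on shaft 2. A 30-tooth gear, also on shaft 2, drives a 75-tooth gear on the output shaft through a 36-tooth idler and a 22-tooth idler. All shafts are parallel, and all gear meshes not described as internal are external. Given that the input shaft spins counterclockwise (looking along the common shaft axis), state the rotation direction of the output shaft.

counterclockwise

the input shaft → shaft 2: external mesh, 1 reversal → CW.
shaft 2 → the output shaft: driver → idler → idler → driven is 3 external meshes, 3 reversals → CCW.
4 reversals in total — an even number — so the output shaft turns the same way as the input shaft.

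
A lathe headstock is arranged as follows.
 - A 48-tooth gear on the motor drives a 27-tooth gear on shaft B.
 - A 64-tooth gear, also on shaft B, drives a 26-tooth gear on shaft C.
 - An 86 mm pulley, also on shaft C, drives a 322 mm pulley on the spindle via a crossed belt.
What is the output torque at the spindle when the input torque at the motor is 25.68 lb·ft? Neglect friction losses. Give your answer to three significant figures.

Gear mesh: ratio = 27/48 = 0.5625; torque at shaft B = 25.68 × 0.5625 = 14.445 lb·ft.
Gear mesh: ratio = 26/64 = 0.40625; torque at shaft C = 14.445 × 0.40625 = 5.8683 lb·ft.
Belt: ratio = 322/86 = 3.7442; torque at the spindle = 5.8683 × 3.7442 = 21.972 lb·ft.

22.0 lb·ft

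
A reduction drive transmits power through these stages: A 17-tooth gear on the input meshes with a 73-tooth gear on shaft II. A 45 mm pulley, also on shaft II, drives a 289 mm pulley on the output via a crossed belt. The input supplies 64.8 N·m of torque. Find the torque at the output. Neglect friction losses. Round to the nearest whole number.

After the gear mesh (73/17): 64.8 × 4.2941 = 278.26 N·m
After the belt (289/45): 278.26 × 6.4222 = 1787 N·m

1787 N·m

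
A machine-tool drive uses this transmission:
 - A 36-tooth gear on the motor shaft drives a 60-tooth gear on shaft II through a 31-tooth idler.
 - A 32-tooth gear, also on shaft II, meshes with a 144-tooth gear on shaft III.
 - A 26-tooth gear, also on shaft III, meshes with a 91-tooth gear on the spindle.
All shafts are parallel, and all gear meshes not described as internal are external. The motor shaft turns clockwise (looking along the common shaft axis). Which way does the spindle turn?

clockwise

the motor shaft → shaft II: driver → idler → driven is 2 external meshes, 2 reversals → CW.
shaft II → shaft III: external mesh, 1 reversal → CCW.
shaft III → the spindle: external mesh, 1 reversal → CW.
4 reversals in total — an even number — so the spindle turns the same way as the motor shaft.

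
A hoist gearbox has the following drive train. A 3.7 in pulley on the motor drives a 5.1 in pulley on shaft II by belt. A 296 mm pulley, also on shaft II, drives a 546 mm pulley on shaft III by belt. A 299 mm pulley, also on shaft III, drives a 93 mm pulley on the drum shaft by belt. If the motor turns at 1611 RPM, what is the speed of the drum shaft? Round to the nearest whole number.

2037 RPM

belt 5.1/3.7 = 1.3784 → 1611/1.3784 = 1168.8 RPM
belt 546/296 = 1.8446 → 1168.8/1.8446 = 633.62 RPM
belt 93/299 = 0.31104 → 633.62/0.31104 = 2037.1 RPM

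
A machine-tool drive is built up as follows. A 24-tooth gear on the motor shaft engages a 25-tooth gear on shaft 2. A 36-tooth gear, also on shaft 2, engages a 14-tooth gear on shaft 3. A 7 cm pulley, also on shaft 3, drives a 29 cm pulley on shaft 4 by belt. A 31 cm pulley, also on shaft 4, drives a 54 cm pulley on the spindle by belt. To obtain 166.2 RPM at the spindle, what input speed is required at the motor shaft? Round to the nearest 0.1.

Overall ratio R = 1.0417 × 0.38889 × 4.1429 × 1.7419 = 2.9234.
Required input speed = output speed × R = 166.2 × 2.9234 = 485.87 RPM.

485.9 RPM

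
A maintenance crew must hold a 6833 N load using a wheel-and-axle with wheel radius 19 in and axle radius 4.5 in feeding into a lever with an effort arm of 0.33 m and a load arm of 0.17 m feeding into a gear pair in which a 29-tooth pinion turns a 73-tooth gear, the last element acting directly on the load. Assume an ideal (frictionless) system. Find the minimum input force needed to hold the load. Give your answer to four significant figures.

Wheel-and-axle MA = R/r = 19/4.5 = 4.2222.
Lever MA = effort arm / load arm = 0.33/0.17 = 1.9412.
Gear pair MA = 73/29 = 2.5172.
Combined ideal MA = 4.2222 × 1.9412 × 2.5172 = 20.632.
Effort = load / MA = 6833 / 20.632 = 331.19 N.

331.2 N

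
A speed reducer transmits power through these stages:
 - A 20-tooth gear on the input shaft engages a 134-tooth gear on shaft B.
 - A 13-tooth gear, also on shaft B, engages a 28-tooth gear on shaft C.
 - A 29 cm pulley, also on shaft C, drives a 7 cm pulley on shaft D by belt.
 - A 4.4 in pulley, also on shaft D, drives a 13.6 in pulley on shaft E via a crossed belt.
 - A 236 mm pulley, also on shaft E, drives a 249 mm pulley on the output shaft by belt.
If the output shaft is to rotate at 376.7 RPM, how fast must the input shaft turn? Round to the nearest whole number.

4279 RPM

Overall ratio R = 6.7 × 2.1538 × 0.24138 × 3.0909 × 1.0551 = 11.36.
Required input speed = output speed × R = 376.7 × 11.36 = 4279.2 RPM.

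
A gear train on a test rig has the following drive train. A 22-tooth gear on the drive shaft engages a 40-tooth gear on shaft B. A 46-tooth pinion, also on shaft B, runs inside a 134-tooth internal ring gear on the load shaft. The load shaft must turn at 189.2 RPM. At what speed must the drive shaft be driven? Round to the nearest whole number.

Overall ratio R = 1.8182 × 2.913 = 5.2964.
Required input speed = output speed × R = 189.2 × 5.2964 = 1002.1 RPM.

1002 RPM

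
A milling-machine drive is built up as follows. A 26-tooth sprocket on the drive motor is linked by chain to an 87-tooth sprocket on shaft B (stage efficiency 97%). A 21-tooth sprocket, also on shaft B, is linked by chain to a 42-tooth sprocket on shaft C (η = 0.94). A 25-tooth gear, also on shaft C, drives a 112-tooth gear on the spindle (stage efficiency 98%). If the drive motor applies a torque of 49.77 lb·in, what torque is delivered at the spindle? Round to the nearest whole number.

1333 lb·in

Chain: ratio = 87/26 = 3.3462; torque at shaft B = 49.77 × 3.3462 × 0.97 = 161.54 lb·in.
Chain: ratio = 42/21 = 2; torque at shaft C = 161.54 × 2 × 0.94 = 303.7 lb·in.
Gear mesh: ratio = 112/25 = 4.48; torque at the spindle = 303.7 × 4.48 × 0.98 = 1333.4 lb·in.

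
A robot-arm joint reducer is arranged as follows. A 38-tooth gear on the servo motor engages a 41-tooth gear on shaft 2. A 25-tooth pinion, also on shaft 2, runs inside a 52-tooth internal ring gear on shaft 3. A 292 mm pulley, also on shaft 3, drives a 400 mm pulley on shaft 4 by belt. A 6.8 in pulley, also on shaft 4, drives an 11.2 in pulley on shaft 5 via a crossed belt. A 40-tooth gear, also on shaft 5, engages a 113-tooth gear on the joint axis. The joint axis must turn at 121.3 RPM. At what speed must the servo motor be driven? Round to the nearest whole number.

Overall ratio R = 1.0789 × 2.08 × 1.3699 × 1.6471 × 2.825 = 14.304.
Required input speed = output speed × R = 121.3 × 14.304 = 1735.1 RPM.

1735 RPM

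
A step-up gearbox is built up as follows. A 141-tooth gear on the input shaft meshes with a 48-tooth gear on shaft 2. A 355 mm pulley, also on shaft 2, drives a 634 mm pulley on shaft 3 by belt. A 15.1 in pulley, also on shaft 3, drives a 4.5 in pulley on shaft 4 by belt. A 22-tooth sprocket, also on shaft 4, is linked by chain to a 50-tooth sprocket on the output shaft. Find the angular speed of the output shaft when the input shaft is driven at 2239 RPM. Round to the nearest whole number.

Gear mesh: ratio = 48/141 = 0.34043, so shaft 2 turns at 2239 / 0.34043 = 6577.1 RPM.
Belt: ratio = 634/355 = 1.7859, so shaft 3 turns at 6577.1 / 1.7859 = 3682.7 RPM.
Belt: ratio = 4.5/15.1 = 0.29801, so shaft 4 turns at 3682.7 / 0.29801 = 12358 RPM.
Chain: ratio = 50/22 = 2.2727, so the output shaft turns at 12358 / 2.2727 = 5437.4 RPM.

5437 RPM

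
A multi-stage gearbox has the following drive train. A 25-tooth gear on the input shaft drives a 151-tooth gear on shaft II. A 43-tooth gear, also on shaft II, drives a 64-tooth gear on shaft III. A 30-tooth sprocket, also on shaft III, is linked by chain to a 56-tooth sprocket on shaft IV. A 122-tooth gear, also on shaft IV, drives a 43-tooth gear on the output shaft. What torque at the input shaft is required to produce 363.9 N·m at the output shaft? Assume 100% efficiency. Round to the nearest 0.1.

Overall ratio R = 6.04 × 1.4884 × 1.8667 × 0.35246 = 5.9146.
Input torque = output torque / R = 363.9 / 5.9146 = 61.526 N·m.

61.5 N·m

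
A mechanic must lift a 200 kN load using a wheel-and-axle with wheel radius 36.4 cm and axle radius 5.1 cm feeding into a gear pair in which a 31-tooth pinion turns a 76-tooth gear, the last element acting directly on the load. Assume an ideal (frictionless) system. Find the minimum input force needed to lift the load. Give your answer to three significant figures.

11.4 kN

Wheel-and-axle MA = R/r = 36.4/5.1 = 7.1373.
Gear pair MA = 76/31 = 2.4516.
Combined ideal MA = 7.1373 × 2.4516 = 17.498.
Effort = load / MA = 200 / 17.498 = 11.43 kN.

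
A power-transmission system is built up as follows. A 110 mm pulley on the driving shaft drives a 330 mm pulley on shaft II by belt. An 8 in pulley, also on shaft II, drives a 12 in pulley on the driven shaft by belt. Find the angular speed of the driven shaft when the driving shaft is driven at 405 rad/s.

Belt: ratio = 330/110 = 3, so shaft II turns at 405 / 3 = 135 rad/s.
Belt: ratio = 12/8 = 1.5, so the driven shaft turns at 135 / 1.5 = 90 rad/s.

90 rad/s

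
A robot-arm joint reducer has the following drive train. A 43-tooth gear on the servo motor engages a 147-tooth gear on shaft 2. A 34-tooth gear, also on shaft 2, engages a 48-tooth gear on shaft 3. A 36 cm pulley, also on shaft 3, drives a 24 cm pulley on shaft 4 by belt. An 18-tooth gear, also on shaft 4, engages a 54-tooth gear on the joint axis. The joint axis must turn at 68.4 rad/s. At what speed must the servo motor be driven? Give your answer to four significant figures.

660.2 rad/s

Overall ratio R = 3.4186 × 1.4118 × 0.66667 × 3 = 9.6525.
Required input speed = output speed × R = 68.4 × 9.6525 = 660.23 rad/s.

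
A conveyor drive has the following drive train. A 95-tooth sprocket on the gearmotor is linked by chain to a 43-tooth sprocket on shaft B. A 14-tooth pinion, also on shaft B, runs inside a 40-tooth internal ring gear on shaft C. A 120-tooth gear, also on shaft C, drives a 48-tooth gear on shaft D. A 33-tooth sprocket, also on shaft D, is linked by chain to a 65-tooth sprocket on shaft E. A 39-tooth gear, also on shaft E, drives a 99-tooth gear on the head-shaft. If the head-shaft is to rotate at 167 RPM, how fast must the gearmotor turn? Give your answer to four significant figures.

431.9 RPM

Overall ratio R = 0.45263 × 2.8571 × 0.4 × 1.9697 × 2.5385 = 2.5865.
Required input speed = output speed × R = 167 × 2.5865 = 431.94 RPM.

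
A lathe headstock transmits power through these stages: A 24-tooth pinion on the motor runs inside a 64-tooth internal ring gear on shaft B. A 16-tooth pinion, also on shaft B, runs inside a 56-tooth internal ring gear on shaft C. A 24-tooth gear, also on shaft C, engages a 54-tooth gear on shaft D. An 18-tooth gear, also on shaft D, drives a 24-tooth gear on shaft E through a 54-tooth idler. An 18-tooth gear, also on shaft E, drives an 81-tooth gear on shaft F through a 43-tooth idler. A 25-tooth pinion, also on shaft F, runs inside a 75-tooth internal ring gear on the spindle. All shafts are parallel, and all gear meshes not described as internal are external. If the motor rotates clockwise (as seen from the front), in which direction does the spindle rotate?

the motor → shaft B: internal mesh, same direction → CW.
shaft B → shaft C: internal mesh, same direction → CW.
shaft C → shaft D: external mesh, 1 reversal → CCW.
shaft D → shaft E: driver → idler → driven is 2 external meshes, 2 reversals → CCW.
shaft E → shaft F: driver → idler → driven is 2 external meshes, 2 reversals → CCW.
shaft F → the spindle: internal mesh, same direction → CCW.
5 reversals in total — an odd number — so the spindle turns opposite to the motor.

counterclockwise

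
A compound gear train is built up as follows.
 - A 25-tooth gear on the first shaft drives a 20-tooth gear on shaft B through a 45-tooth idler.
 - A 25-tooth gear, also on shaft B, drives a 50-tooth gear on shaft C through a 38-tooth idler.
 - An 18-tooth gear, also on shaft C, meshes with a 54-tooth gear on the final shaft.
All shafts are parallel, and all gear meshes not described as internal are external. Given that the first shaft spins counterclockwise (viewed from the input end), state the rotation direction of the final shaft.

clockwise

the first shaft → shaft B: driver → idler → driven is 2 external meshes, 2 reversals → CCW.
shaft B → shaft C: driver → idler → driven is 2 external meshes, 2 reversals → CCW.
shaft C → the final shaft: external mesh, 1 reversal → CW.
5 reversals in total — an odd number — so the final shaft turns opposite to the first shaft.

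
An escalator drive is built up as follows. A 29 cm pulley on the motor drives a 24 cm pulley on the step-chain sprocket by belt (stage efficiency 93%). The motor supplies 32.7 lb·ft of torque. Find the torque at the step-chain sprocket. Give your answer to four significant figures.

After the belt (24/29): 32.7 × 0.82759 × 0.93 = 25.168 lb·ft

25.17 lb·ft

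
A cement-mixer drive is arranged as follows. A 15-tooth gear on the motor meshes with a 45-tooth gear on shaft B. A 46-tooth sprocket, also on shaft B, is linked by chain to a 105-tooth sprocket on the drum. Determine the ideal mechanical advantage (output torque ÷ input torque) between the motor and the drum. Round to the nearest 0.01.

6.85

Each stage contributes driven/driver: gear mesh 45/15 = 3, chain 105/46 = 2.2826.
Overall: 3 × 2.2826 = 6.8478.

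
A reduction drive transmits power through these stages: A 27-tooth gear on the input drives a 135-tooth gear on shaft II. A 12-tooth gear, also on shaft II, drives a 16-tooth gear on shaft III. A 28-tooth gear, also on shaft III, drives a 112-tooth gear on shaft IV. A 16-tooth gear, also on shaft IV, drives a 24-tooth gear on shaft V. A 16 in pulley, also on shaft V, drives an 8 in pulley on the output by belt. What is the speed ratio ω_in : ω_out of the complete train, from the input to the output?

Each stage contributes driven/driver: gear mesh 135/27 = 5, gear mesh 16/12 = 1.3333, gear mesh 112/28 = 4, gear mesh 24/16 = 1.5, belt 8/16 = 0.5.
Overall: 5 × 1.3333 × 4 × 1.5 × 0.5 = 20.

20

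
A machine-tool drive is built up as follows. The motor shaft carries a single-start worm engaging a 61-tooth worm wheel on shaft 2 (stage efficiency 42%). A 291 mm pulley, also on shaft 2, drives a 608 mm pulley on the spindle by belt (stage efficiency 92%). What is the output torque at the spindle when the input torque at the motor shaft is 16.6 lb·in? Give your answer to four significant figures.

817.5 lb·in

worm 61/1 = 61 → τ = 16.6·61·0.42 = 425.29 lb·in
belt 608/291 = 2.0893 → τ = 425.29·2.0893·0.92 = 817.5 lb·in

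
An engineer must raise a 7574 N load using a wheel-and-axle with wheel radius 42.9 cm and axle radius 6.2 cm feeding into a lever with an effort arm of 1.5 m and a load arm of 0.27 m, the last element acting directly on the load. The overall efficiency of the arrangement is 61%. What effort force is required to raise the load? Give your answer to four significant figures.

323.0 N

Wheel-and-axle MA = R/r = 42.9/6.2 = 6.9194.
Lever MA = effort arm / load arm = 1.5/0.27 = 5.5556.
Combined ideal MA = 6.9194 × 5.5556 = 38.441.
Actual MA = 38.441 × 0.61 = 23.449.
Effort = load / actual MA = 7574 / 23.449 = 323 N.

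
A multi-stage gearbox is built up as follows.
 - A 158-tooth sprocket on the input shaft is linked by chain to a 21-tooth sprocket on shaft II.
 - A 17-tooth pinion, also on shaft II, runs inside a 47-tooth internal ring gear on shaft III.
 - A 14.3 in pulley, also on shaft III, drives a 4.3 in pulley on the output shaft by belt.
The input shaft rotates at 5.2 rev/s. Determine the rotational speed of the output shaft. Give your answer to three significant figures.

chain 21/158 = 0.13291 → 5.2/0.13291 = 39.124 rev/s
internal gear 47/17 = 2.7647 → 39.124/2.7647 = 14.151 rev/s
belt 4.3/14.3 = 0.3007 → 14.151/0.3007 = 47.061 rev/s

47.1 rev/s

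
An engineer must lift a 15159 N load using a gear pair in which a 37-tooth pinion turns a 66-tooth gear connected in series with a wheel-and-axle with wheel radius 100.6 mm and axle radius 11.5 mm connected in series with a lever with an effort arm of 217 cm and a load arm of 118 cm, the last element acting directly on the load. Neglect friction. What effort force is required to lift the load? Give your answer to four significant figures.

528.3 N

Gear pair MA = 66/37 = 1.7838.
Wheel-and-axle MA = R/r = 100.6/11.5 = 8.7478.
Lever MA = effort arm / load arm = 217/118 = 1.839.
Combined ideal MA = 1.7838 × 8.7478 × 1.839 = 28.696.
Effort = load / MA = 15159 / 28.696 = 528.26 N.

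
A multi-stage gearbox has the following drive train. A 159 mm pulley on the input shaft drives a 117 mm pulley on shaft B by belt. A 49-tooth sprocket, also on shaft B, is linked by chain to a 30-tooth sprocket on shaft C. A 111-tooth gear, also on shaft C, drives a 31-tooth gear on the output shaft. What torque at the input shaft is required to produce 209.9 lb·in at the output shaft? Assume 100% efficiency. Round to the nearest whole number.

Overall ratio R = 0.73585 × 0.61224 × 0.27928 = 0.12582.
Input torque = output torque / R = 209.9 / 0.12582 = 1668.2 lb·in.

1668 lb·in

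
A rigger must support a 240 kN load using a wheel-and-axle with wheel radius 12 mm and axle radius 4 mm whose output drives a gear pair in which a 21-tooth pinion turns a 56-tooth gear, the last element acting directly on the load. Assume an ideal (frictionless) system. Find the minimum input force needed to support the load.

30 kN

Wheel-and-axle MA = R/r = 12/4 = 3.
Gear pair MA = 56/21 = 2.6667.
Combined ideal MA = 3 × 2.6667 = 8.
Effort = load / MA = 240 / 8 = 30 kN.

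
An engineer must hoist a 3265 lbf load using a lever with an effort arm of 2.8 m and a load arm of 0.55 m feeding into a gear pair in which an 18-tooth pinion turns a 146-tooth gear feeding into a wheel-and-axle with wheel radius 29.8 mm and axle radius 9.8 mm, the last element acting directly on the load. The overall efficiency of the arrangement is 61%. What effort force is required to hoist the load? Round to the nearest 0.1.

Lever MA = effort arm / load arm = 2.8/0.55 = 5.0909.
Gear pair MA = 146/18 = 8.1111.
Wheel-and-axle MA = R/r = 29.8/9.8 = 3.0408.
Combined ideal MA = 5.0909 × 8.1111 × 3.0408 = 125.56.
Actual MA = 125.56 × 0.61 = 76.594.
Effort = load / actual MA = 3265 / 76.594 = 42.627 lbf.

42.6 lbf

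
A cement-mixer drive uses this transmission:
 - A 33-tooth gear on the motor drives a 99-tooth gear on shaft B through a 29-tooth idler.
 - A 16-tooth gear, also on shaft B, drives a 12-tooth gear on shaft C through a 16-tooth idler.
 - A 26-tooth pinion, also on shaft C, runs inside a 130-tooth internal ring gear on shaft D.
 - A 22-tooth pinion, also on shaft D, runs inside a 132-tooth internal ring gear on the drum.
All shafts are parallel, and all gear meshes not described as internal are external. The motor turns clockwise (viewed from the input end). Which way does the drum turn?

the motor → shaft B: driver → idler → driven is 2 external meshes, 2 reversals → CW.
shaft B → shaft C: driver → idler → driven is 2 external meshes, 2 reversals → CW.
shaft C → shaft D: internal mesh, same direction → CW.
shaft D → the drum: internal mesh, same direction → CW.
4 reversals in total — an even number — so the drum turns the same way as the motor.

clockwise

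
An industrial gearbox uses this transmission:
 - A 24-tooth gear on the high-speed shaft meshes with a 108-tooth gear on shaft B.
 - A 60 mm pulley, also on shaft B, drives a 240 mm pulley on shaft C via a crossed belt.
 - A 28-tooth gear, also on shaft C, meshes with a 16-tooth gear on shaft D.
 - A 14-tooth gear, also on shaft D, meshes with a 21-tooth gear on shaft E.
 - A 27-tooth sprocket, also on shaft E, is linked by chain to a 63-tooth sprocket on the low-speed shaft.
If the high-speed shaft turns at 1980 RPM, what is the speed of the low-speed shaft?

Gear mesh: ratio = 108/24 = 4.5, so shaft B turns at 1980 / 4.5 = 440 RPM.
Belt: ratio = 240/60 = 4, so shaft C turns at 440 / 4 = 110 RPM.
Gear mesh: ratio = 16/28 = 0.57143, so shaft D turns at 110 / 0.57143 = 192.5 RPM.
Gear mesh: ratio = 21/14 = 1.5, so shaft E turns at 192.5 / 1.5 = 128.33 RPM.
Chain: ratio = 63/27 = 2.3333, so the low-speed shaft turns at 128.33 / 2.3333 = 55 RPM.

55 RPM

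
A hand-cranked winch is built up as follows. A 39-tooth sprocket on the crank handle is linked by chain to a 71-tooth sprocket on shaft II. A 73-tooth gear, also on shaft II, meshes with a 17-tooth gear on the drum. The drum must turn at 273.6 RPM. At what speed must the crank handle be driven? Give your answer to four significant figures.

116.0 RPM

Overall ratio R = 1.8205 × 0.23288 = 0.42396.
Required input speed = output speed × R = 273.6 × 0.42396 = 115.99 RPM.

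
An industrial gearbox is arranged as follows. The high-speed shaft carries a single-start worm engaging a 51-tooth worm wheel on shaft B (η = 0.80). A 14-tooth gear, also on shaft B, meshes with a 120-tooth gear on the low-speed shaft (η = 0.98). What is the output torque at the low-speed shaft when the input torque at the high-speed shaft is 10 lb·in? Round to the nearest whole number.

3427 lb·in

After the worm (51/1): 10 × 51 × 0.80 = 408 lb·in
After the gear mesh (120/14): 408 × 8.5714 × 0.98 = 3427.2 lb·in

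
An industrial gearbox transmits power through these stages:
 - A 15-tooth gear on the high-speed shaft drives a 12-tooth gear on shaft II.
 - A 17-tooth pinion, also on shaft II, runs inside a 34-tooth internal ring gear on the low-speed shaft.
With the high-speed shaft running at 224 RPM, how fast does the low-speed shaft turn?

gear mesh 12/15 = 0.8 → 224/0.8 = 280 RPM
internal gear 34/17 = 2 → 280/2 = 140 RPM

140 RPM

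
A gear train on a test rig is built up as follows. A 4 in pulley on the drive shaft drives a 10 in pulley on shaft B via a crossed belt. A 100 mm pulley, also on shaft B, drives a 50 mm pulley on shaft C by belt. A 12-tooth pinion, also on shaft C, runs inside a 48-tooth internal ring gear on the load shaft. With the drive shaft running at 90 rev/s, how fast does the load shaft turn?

the drive shaft → shaft B (belt, 10/4): 90 ÷ 2.5 = 36 rev/s
shaft B → shaft C (belt, 50/100): 36 ÷ 0.5 = 72 rev/s
shaft C → the load shaft (internal gear, 48/12): 72 ÷ 4 = 18 rev/s

18 rev/s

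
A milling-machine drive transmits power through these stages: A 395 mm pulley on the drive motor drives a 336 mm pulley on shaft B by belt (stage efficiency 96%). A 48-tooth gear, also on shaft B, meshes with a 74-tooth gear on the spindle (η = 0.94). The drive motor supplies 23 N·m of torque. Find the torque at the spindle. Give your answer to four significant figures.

27.22 N·m

After the belt (336/395): 23 × 0.85063 × 0.96 = 18.782 N·m
After the gear mesh (74/48): 18.782 × 1.5417 × 0.94 = 27.218 N·m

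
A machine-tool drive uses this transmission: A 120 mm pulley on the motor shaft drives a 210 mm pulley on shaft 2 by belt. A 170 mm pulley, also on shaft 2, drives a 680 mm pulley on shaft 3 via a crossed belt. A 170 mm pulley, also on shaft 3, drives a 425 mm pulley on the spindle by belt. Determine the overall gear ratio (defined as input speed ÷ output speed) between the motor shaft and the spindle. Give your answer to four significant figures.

17.50

Each stage contributes driven/driver: belt 210/120 = 1.75, belt 680/170 = 4, belt 425/170 = 2.5.
Overall: 1.75 × 4 × 2.5 = 17.5.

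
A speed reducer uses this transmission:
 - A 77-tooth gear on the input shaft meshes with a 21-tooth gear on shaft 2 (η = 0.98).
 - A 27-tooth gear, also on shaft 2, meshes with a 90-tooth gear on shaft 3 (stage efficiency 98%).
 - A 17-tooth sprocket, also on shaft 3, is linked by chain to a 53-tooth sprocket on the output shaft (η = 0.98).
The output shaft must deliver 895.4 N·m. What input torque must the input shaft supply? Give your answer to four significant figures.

335.7 N·m

Overall ratio R = 0.27273 × 3.3333 × 3.1176 = 2.8342; overall efficiency η = 0.98 × 0.98 × 0.98 = 0.9412.
Input torque = output torque / (R × η) = 895.4 / (2.8342 × 0.9412) = 335.66 N·m.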